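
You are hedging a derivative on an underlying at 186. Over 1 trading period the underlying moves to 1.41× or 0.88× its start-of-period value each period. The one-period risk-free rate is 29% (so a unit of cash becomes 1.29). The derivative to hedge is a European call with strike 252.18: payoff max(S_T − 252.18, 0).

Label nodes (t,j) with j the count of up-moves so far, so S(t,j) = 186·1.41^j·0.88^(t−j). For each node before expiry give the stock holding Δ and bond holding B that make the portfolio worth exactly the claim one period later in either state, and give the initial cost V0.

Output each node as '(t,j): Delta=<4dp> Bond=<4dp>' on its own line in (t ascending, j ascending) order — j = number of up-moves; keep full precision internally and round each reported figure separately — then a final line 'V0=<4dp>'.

The replicating-portfolio and risk-neutral prices coincide; use p* = (1.29−0.88)/(1.41−0.88) = 0.7736 for the latter.
At expiry t=1: V(1,0)=0.0000, V(1,1)=10.0800
  t=0,j=0: stock 186.0000 → up 262.2600 (V=10.0800), down 163.6800 (V=0.0000). Price 6.0448; hedge Δ=0.1023, bond B=-12.9741.
Check: Δ(0,0)·S0 + B(0,0) = 6.0448 = V0.

(0,0): Delta=0.1023 Bond=-12.9741
V0=6.0448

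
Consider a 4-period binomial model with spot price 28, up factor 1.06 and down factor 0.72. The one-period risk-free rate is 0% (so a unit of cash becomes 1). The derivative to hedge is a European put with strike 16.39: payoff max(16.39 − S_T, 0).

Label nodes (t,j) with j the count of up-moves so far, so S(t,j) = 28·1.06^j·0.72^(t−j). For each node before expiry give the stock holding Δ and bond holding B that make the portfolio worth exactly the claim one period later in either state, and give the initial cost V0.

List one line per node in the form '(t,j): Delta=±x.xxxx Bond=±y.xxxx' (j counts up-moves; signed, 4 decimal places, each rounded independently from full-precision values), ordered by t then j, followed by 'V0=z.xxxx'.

No-arbitrage ⇒ martingale measure with p* = (R−d)/(u−d) = 0.8235.
Terminal values V(4,·): V(4,0)=8.8653, V(4,1)=5.3120, V(4,2)=0.0807, V(4,3)=0.0000, V(4,4)=0.0000
Node (3,0) S=10.4509: V=(p*·5.3120+(1−p*)·8.8653)/1=5.9391; Δ=(5.3120−8.8653)/(11.0780−7.5247)=-1.0000; B=V−Δ·S=16.3900
Node (3,1) S=15.3861: V=(p*·0.0807+(1−p*)·5.3120)/1=1.0039; Δ=(0.0807−5.3120)/(16.3093−11.0780)=-1.0000; B=V−Δ·S=16.3900
Node (3,2) S=22.6518: V=(p*·0.0000+(1−p*)·0.0807)/1=0.0142; Δ=(0.0000−0.0807)/(24.0109−16.3093)=-0.0105; B=V−Δ·S=0.2517
Node (3,3) S=33.3484: V=(p*·0.0000+(1−p*)·0.0000)/1=0.0000; Δ=(0.0000−0.0000)/(35.3494−24.0109)=0.0000; B=V−Δ·S=0.0000
Node (2,0) S=14.5152: V=(p*·1.0039+(1−p*)·5.9391)/1=1.8748; Δ=(1.0039−5.9391)/(15.3861−10.4509)=-1.0000; B=V−Δ·S=16.3900
Node (2,1) S=21.3696: V=(p*·0.0142+(1−p*)·1.0039)/1=0.1889; Δ=(0.0142−1.0039)/(22.6518−15.3861)=-0.1362; B=V−Δ·S=3.0996
Node (2,2) S=31.4608: V=(p*·0.0000+(1−p*)·0.0142)/1=0.0025; Δ=(0.0000−0.0142)/(33.3484−22.6518)=-0.0013; B=V−Δ·S=0.0444
Node (1,0) S=20.1600: V=(p*·0.1889+(1−p*)·1.8748)/1=0.4864; Δ=(0.1889−1.8748)/(21.3696−14.5152)=-0.2460; B=V−Δ·S=5.4450
Node (1,1) S=29.6800: V=(p*·0.0025+(1−p*)·0.1889)/1=0.0354; Δ=(0.0025−0.1889)/(31.4608−21.3696)=-0.0185; B=V−Δ·S=0.5836
Node (0,0) S=28.0000: V=(p*·0.0354+(1−p*)·0.4864)/1=0.1150; Δ=(0.0354−0.4864)/(29.6800−20.1600)=-0.0474; B=V−Δ·S=1.4415
Check: Δ(0,0)·S0 + B(0,0) = 0.1150 = V0.

(0,0): Delta=-0.0474 Bond=1.4415
(1,0): Delta=-0.2460 Bond=5.4450
(1,1): Delta=-0.0185 Bond=0.5836
(2,0): Delta=-1.0000 Bond=16.3900
(2,1): Delta=-0.1362 Bond=3.0996
(2,2): Delta=-0.0013 Bond=0.0444
(3,0): Delta=-1.0000 Bond=16.3900
(3,1): Delta=-1.0000 Bond=16.3900
(3,2): Delta=-0.0105 Bond=0.2517
(3,3): Delta=0.0000 Bond=0.0000
V0=0.1150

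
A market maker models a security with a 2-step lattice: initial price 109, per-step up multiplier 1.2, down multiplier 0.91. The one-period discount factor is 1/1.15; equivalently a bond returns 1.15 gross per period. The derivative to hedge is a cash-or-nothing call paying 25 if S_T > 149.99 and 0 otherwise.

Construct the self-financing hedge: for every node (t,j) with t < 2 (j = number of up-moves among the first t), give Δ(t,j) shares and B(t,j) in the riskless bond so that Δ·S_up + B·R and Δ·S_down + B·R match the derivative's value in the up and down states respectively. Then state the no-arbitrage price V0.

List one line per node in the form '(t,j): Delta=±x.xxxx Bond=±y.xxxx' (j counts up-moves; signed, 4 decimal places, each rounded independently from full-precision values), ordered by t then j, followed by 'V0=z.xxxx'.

Risk-neutral probability p* = (R−d)/(u−d) = (1.15−0.91)/(1.2−0.91) = 0.8276.
Terminal payoffs: V(2,0)=0.0000, V(2,1)=0.0000, V(2,2)=25.0000
(1,0): S=99.1900. Δ = (V_up−V_dn)/(S_up−S_dn) = (0.0000−0.0000)/(119.0280−90.2629) = 0.0000. V = [p*·0.0000 + (1−p*)·0.0000]/1.15 = 0.0000. B = V − Δ·S = 0.0000.
(1,1): S=130.8000. Δ = (V_up−V_dn)/(S_up−S_dn) = (25.0000−0.0000)/(156.9600−119.0280) = 0.6591. V = [p*·25.0000 + (1−p*)·0.0000]/1.15 = 17.9910. B = V − Δ·S = -68.2159.
(0,0): S=109.0000. Δ = (V_up−V_dn)/(S_up−S_dn) = (17.9910−0.0000)/(130.8000−99.1900) = 0.5692. V = [p*·17.9910 + (1−p*)·0.0000]/1.15 = 12.9470. B = V − Δ·S = -49.0909.
Check: Δ(0,0)·S0 + B(0,0) = 12.9470 = V0.

(0,0): Delta=0.5692 Bond=-49.0909
(1,0): Delta=0.0000 Bond=0.0000
(1,1): Delta=0.6591 Bond=-68.2159
V0=12.9470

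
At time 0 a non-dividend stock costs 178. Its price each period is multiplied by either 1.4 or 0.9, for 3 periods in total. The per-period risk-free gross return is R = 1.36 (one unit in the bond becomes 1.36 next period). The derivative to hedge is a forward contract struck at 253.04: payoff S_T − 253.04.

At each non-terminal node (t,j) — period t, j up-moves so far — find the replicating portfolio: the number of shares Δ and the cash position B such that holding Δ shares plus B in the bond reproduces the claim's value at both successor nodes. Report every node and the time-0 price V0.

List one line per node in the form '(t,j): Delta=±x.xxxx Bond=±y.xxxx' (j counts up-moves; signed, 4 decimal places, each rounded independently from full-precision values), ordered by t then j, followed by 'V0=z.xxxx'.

The replicating-portfolio and risk-neutral prices coincide; use p* = (1.36−0.9)/(1.4−0.9) = 0.9200 for the latter.
Payoff layer (t=3): V(3,0)=-123.2780, V(3,1)=-51.1880, V(3,2)=60.9520, V(3,3)=235.3920
  t=2,j=0: stock 144.1800 → up 201.8520 (V=-51.1880), down 129.7620 (V=-123.2780). Price -41.8788; hedge Δ=1.0000, bond B=-186.0588.
  t=2,j=1: stock 224.2800 → up 313.9920 (V=60.9520), down 201.8520 (V=-51.1880). Price 38.2212; hedge Δ=1.0000, bond B=-186.0588.
  t=2,j=2: stock 348.8800 → up 488.4320 (V=235.3920), down 313.9920 (V=60.9520). Price 162.8212; hedge Δ=1.0000, bond B=-186.0588.
  t=1,j=0: stock 160.2000 → up 224.2800 (V=38.2212), down 144.1800 (V=-41.8788). Price 23.3920; hedge Δ=1.0000, bond B=-136.8080.
  t=1,j=1: stock 249.2000 → up 348.8800 (V=162.8212), down 224.2800 (V=38.2212). Price 112.3920; hedge Δ=1.0000, bond B=-136.8080.
  t=0,j=0: stock 178.0000 → up 249.2000 (V=112.3920), down 160.2000 (V=23.3920). Price 77.4059; hedge Δ=1.0000, bond B=-100.5941.
The time-0 hedge costs 77.4059, which is the no-arbitrage price.

(0,0): Delta=1.0000 Bond=-100.5941
(1,0): Delta=1.0000 Bond=-136.8080
(1,1): Delta=1.0000 Bond=-136.8080
(2,0): Delta=1.0000 Bond=-186.0588
(2,1): Delta=1.0000 Bond=-186.0588
(2,2): Delta=1.0000 Bond=-186.0588
V0=77.4059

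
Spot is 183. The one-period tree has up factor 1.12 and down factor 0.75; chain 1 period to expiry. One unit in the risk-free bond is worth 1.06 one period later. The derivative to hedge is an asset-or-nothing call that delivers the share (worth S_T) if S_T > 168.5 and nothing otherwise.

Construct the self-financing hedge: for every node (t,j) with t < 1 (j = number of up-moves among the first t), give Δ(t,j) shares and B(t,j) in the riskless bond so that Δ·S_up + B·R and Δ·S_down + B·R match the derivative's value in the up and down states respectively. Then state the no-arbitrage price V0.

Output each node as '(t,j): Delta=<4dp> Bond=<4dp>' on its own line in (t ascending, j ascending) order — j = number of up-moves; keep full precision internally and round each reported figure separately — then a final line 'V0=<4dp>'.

The replicating-portfolio and risk-neutral prices coincide; use p* = (1.06−0.75)/(1.12−0.75) = 0.8378 for the latter.
Terminal payoffs: V(1,0)=0.0000, V(1,1)=204.9600
(0,0): S=183.0000. Δ = (V_up−V_dn)/(S_up−S_dn) = (204.9600−0.0000)/(204.9600−137.2500) = 3.0270. V = [p*·204.9600 + (1−p*)·0.0000]/1.06 = 162.0031. B = V − Δ·S = -391.9429.
Self-financing check: at every node Δ·S+B equals the discounted successor values.

(0,0): Delta=3.0270 Bond=-391.9429
V0=162.0031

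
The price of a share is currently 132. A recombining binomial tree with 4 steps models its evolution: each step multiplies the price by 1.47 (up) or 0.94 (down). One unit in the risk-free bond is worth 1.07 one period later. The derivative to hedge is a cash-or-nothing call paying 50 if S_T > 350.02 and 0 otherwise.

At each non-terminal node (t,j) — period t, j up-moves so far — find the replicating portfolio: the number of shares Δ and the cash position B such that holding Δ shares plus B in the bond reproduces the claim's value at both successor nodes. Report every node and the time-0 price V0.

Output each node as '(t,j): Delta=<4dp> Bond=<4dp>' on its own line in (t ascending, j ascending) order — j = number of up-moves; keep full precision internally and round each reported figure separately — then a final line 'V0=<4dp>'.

Since d<R<u, set p* = (R−d)/(u−d) = 0.2453; price each node as the discounted p*-expectation of its children.
Terminal payoffs: V(4,0)=0.0000, V(4,1)=0.0000, V(4,2)=0.0000, V(4,3)=50.0000, V(4,4)=50.0000
  t=3,j=0: stock 109.6371 → up 161.1665 (V=0.0000), down 103.0589 (V=0.0000). Price 0.0000; hedge Δ=0.0000, bond B=0.0000.
  t=3,j=1: stock 171.4537 → up 252.0370 (V=0.0000), down 161.1665 (V=0.0000). Price 0.0000; hedge Δ=0.0000, bond B=0.0000.
  t=3,j=2: stock 268.1245 → up 394.1430 (V=50.0000), down 252.0370 (V=0.0000). Price 11.4618; hedge Δ=0.3519, bond B=-82.8778.
  t=3,j=3: stock 419.3010 → up 616.3725 (V=50.0000), down 394.1430 (V=50.0000). Price 46.7290; hedge Δ=0.0000, bond B=46.7290.
  t=2,j=0: stock 116.6352 → up 171.4537 (V=0.0000), down 109.6371 (V=0.0000). Price 0.0000; hedge Δ=0.0000, bond B=0.0000.
  t=2,j=1: stock 182.3976 → up 268.1245 (V=11.4618), down 171.4537 (V=0.0000). Price 2.6275; hedge Δ=0.1186, bond B=-18.9986.
  t=2,j=2: stock 285.2388 → up 419.3010 (V=46.7290), down 268.1245 (V=11.4618). Price 18.7965; hedge Δ=0.2333, bond B=-47.7453.
  t=1,j=0: stock 124.0800 → up 182.3976 (V=2.6275), down 116.6352 (V=0.0000). Price 0.6023; hedge Δ=0.0400, bond B=-4.3552.
  t=1,j=1: stock 194.0400 → up 285.2388 (V=18.7965), down 182.3976 (V=2.6275). Price 6.1621; hedge Δ=0.1572, bond B=-24.3455.
  t=0,j=0: stock 132.0000 → up 194.0400 (V=6.1621), down 124.0800 (V=0.6023). Price 1.8374; hedge Δ=0.0795, bond B=-8.6528.
The time-0 hedge costs 1.8374, which is the no-arbitrage price.

(0,0): Delta=0.0795 Bond=-8.6528
(1,0): Delta=0.0400 Bond=-4.3552
(1,1): Delta=0.1572 Bond=-24.3455
(2,0): Delta=0.0000 Bond=0.0000
(2,1): Delta=0.1186 Bond=-18.9986
(2,2): Delta=0.2333 Bond=-47.7453
(3,0): Delta=0.0000 Bond=0.0000
(3,1): Delta=0.0000 Bond=0.0000
(3,2): Delta=0.3519 Bond=-82.8778
(3,3): Delta=0.0000 Bond=46.7290
V0=1.8374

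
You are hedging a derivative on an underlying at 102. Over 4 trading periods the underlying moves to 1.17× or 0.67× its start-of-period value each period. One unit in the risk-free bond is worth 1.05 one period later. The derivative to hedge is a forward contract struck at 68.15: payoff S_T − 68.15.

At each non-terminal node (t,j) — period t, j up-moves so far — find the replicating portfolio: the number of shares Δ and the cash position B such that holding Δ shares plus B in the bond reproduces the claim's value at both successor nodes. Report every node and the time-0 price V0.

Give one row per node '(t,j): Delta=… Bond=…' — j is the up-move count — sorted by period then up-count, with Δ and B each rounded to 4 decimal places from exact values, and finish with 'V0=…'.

(0,0): Delta=1.0000 Bond=-56.0672
(1,0): Delta=1.0000 Bond=-58.8705
(1,1): Delta=1.0000 Bond=-58.8705
(2,0): Delta=1.0000 Bond=-61.8141
(2,1): Delta=1.0000 Bond=-61.8141
(2,2): Delta=1.0000 Bond=-61.8141
(3,0): Delta=1.0000 Bond=-64.9048
(3,1): Delta=1.0000 Bond=-64.9048
(3,2): Delta=1.0000 Bond=-64.9048
(3,3): Delta=1.0000 Bond=-64.9048
V0=45.9328

Under the risk-neutral measure, an up-move has probability p* = (R−d)/(u−d) = 0.7600 and values discount at R = 1.05.
Payoff layer (t=4): V(4,0)=-47.5959, V(4,1)=-32.2569, V(4,2)=-5.4711, V(4,3)=41.3042, V(4,4)=122.9865
Node (3,0) S=30.6778: V=(p*·-32.2569+(1−p*)·-47.5959)/1.05=-34.2269; Δ=(-32.2569−-47.5959)/(35.8931−20.5541)=1.0000; B=V−Δ·S=-64.9048
Node (3,1) S=53.5717: V=(p*·-5.4711+(1−p*)·-32.2569)/1.05=-11.3330; Δ=(-5.4711−-32.2569)/(62.6789−35.8931)=1.0000; B=V−Δ·S=-64.9048
Node (3,2) S=93.5506: V=(p*·41.3042+(1−p*)·-5.4711)/1.05=28.6459; Δ=(41.3042−-5.4711)/(109.4542−62.6789)=1.0000; B=V−Δ·S=-64.9048
Node (3,3) S=163.3645: V=(p*·122.9865+(1−p*)·41.3042)/1.05=98.4598; Δ=(122.9865−41.3042)/(191.1365−109.4542)=1.0000; B=V−Δ·S=-64.9048
Node (2,0) S=45.7878: V=(p*·-11.3330+(1−p*)·-34.2269)/1.05=-16.0263; Δ=(-11.3330−-34.2269)/(53.5717−30.6778)=1.0000; B=V−Δ·S=-61.8141
Node (2,1) S=79.9578: V=(p*·28.6459+(1−p*)·-11.3330)/1.05=18.1437; Δ=(28.6459−-11.3330)/(93.5506−53.5717)=1.0000; B=V−Δ·S=-61.8141
Node (2,2) S=139.6278: V=(p*·98.4598+(1−p*)·28.6459)/1.05=77.8137; Δ=(98.4598−28.6459)/(163.3645−93.5506)=1.0000; B=V−Δ·S=-61.8141
Node (1,0) S=68.3400: V=(p*·18.1437+(1−p*)·-16.0263)/1.05=9.4695; Δ=(18.1437−-16.0263)/(79.9578−45.7878)=1.0000; B=V−Δ·S=-58.8705
Node (1,1) S=119.3400: V=(p*·77.8137+(1−p*)·18.1437)/1.05=60.4695; Δ=(77.8137−18.1437)/(139.6278−79.9578)=1.0000; B=V−Δ·S=-58.8705
Node (0,0) S=102.0000: V=(p*·60.4695+(1−p*)·9.4695)/1.05=45.9328; Δ=(60.4695−9.4695)/(119.3400−68.3400)=1.0000; B=V−Δ·S=-56.0672
Self-financing check: at every node Δ·S+B equals the discounted successor values.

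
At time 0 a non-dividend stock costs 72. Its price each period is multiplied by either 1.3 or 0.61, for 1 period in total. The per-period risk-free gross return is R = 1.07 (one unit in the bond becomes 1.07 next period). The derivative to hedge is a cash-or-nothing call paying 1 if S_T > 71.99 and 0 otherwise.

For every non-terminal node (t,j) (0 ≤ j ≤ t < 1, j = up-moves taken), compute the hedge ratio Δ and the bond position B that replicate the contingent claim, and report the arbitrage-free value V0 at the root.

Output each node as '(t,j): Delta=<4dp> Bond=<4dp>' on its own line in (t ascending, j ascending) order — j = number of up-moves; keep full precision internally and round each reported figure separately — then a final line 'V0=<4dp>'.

(0,0): Delta=0.0201 Bond=-0.8262
V0=0.6231

Under the risk-neutral measure, an up-move has probability p* = (R−d)/(u−d) = 0.6667 and values discount at R = 1.07.
Payoff layer (t=1): V(1,0)=0.0000, V(1,1)=1.0000
Node (0,0) S=72.0000: V=(p*·1.0000+(1−p*)·0.0000)/1.07=0.6231; Δ=(1.0000−0.0000)/(93.6000−43.9200)=0.0201; B=V−Δ·S=-0.8262
Each (Δ,B) replicates both successor values, so the strategy is self-financing and V0 is arbitrage-free.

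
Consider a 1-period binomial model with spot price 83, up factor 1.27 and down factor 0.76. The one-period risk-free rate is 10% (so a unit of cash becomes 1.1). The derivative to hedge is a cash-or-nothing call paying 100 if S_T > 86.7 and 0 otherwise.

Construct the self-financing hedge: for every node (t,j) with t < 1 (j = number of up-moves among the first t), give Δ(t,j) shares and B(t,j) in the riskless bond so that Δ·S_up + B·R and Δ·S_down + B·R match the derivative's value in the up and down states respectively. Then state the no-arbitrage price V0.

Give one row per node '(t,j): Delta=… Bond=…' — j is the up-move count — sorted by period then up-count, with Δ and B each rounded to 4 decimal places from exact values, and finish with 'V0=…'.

Since d<R<u, set p* = (R−d)/(u−d) = 0.6667; price each node as the discounted p*-expectation of its children.
Payoff layer (t=1): V(1,0)=0.0000, V(1,1)=100.0000
Node (0,0) S=83.0000: V=(p*·100.0000+(1−p*)·0.0000)/1.1=60.6061; Δ=(100.0000−0.0000)/(105.4100−63.0800)=2.3624; B=V−Δ·S=-135.4724
Check: Δ(0,0)·S0 + B(0,0) = 60.6061 = V0.

(0,0): Delta=2.3624 Bond=-135.4724
V0=60.6061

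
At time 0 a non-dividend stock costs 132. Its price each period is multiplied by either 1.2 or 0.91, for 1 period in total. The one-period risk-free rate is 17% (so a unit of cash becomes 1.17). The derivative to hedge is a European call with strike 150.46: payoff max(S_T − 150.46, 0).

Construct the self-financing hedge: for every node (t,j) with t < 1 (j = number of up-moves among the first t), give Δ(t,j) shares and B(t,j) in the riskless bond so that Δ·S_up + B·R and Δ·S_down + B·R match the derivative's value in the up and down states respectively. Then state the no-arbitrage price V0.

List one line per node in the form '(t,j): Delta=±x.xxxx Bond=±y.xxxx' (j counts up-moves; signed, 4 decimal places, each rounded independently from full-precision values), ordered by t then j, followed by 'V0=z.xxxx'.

Since d<R<u, set p* = (R−d)/(u−d) = 0.8966; price each node as the discounted p*-expectation of its children.
Terminal values V(1,·): V(1,0)=0.0000, V(1,1)=7.9400
Node (0,0) S=132.0000: V=(p*·7.9400+(1−p*)·0.0000)/1.17=6.0843; Δ=(7.9400−0.0000)/(158.4000−120.1200)=0.2074; B=V−Δ·S=-21.2950
The time-0 hedge costs 6.0843, which is the no-arbitrage price.

(0,0): Delta=0.2074 Bond=-21.2950
V0=6.0843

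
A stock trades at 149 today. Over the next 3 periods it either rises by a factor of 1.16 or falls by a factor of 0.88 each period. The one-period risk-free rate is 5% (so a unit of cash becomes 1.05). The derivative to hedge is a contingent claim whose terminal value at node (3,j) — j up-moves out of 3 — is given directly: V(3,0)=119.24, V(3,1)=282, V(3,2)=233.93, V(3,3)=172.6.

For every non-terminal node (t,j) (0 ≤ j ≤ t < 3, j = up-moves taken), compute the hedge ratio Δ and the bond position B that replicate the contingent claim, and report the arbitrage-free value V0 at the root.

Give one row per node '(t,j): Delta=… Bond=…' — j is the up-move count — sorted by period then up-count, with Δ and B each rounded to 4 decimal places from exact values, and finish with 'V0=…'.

No-arbitrage ⇒ martingale measure with p* = (R−d)/(u−d) = 0.6071.
Terminal payoffs: V(3,0)=119.2400, V(3,1)=282.0000, V(3,2)=233.9300, V(3,3)=172.6000
Node (2,0) S=115.3856: V=(p*·282.0000+(1−p*)·119.2400)/1.05=207.6748; Δ=(282.0000−119.2400)/(133.8473−101.5393)=5.0378; B=V−Δ·S=-373.6109
Node (2,1) S=152.0992: V=(p*·233.9300+(1−p*)·282.0000)/1.05=240.7759; Δ=(233.9300−282.0000)/(176.4351−133.8473)=-1.1287; B=V−Δ·S=412.4544
Node (2,2) S=200.4944: V=(p*·172.6000+(1−p*)·233.9300)/1.05=187.3276; Δ=(172.6000−233.9300)/(232.5735−176.4351)=-1.0925; B=V−Δ·S=406.3633
Node (1,0) S=131.1200: V=(p*·240.7759+(1−p*)·207.6748)/1.05=216.9256; Δ=(240.7759−207.6748)/(152.0992−115.3856)=0.9016; B=V−Δ·S=98.7077
Node (1,1) S=172.8400: V=(p*·187.3276+(1−p*)·240.7759)/1.05=198.4049; Δ=(187.3276−240.7759)/(200.4944−152.0992)=-1.1044; B=V−Δ·S=389.2916
Node (0,0) S=149.0000: V=(p*·198.4049+(1−p*)·216.9256)/1.05=195.8865; Δ=(198.4049−216.9256)/(172.8400−131.1200)=-0.4439; B=V−Δ·S=262.0320
Each (Δ,B) replicates both successor values, so the strategy is self-financing and V0 is arbitrage-free.

(0,0): Delta=-0.4439 Bond=262.0320
(1,0): Delta=0.9016 Bond=98.7077
(1,1): Delta=-1.1044 Bond=389.2916
(2,0): Delta=5.0378 Bond=-373.6109
(2,1): Delta=-1.1287 Bond=412.4544
(2,2): Delta=-1.0925 Bond=406.3633
V0=195.8865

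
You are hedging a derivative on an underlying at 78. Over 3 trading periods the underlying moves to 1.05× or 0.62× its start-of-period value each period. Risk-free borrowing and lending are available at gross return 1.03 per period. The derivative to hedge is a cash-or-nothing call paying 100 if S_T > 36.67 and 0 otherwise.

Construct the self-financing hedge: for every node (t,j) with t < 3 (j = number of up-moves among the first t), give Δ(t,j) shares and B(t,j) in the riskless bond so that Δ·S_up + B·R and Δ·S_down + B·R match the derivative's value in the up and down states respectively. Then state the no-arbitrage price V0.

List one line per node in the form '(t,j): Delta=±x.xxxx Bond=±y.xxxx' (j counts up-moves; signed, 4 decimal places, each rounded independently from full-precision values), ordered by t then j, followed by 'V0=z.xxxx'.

Risk-neutral probability p* = (R−d)/(u−d) = (1.03−0.62)/(1.05−0.62) = 0.9535.
Terminal payoffs: V(3,0)=0.0000, V(3,1)=0.0000, V(3,2)=100.0000, V(3,3)=100.0000
(2,0): S=29.9832. Δ = (V_up−V_dn)/(S_up−S_dn) = (0.0000−0.0000)/(31.4824−18.5896) = 0.0000. V = [p*·0.0000 + (1−p*)·0.0000]/1.03 = 0.0000. B = V − Δ·S = 0.0000.
(2,1): S=50.7780. Δ = (V_up−V_dn)/(S_up−S_dn) = (100.0000−0.0000)/(53.3169−31.4824) = 4.5799. V = [p*·100.0000 + (1−p*)·0.0000]/1.03 = 92.5717. B = V − Δ·S = -139.9865.
(2,2): S=85.9950. Δ = (V_up−V_dn)/(S_up−S_dn) = (100.0000−100.0000)/(90.2948−53.3169) = 0.0000. V = [p*·100.0000 + (1−p*)·100.0000]/1.03 = 97.0874. B = V − Δ·S = 97.0874.
(1,0): S=48.3600. Δ = (V_up−V_dn)/(S_up−S_dn) = (92.5717−0.0000)/(50.7780−29.9832) = 4.4517. V = [p*·92.5717 + (1−p*)·0.0000]/1.03 = 85.6952. B = V − Δ·S = -129.5878.
(1,1): S=81.9000. Δ = (V_up−V_dn)/(S_up−S_dn) = (97.0874−92.5717)/(85.9950−50.7780) = 0.1282. V = [p*·97.0874 + (1−p*)·92.5717]/1.03 = 94.0557. B = V − Δ·S = 83.5541.
(0,0): S=78.0000. Δ = (V_up−V_dn)/(S_up−S_dn) = (94.0557−85.6952)/(81.9000−48.3600) = 0.2493. V = [p*·94.0557 + (1−p*)·85.6952]/1.03 = 90.9387. B = V − Δ·S = 71.4956.
Self-financing check: at every node Δ·S+B equals the discounted successor values.

(0,0): Delta=0.2493 Bond=71.4956
(1,0): Delta=4.4517 Bond=-129.5878
(1,1): Delta=0.1282 Bond=83.5541
(2,0): Delta=0.0000 Bond=0.0000
(2,1): Delta=4.5799 Bond=-139.9865
(2,2): Delta=0.0000 Bond=97.0874
V0=90.9387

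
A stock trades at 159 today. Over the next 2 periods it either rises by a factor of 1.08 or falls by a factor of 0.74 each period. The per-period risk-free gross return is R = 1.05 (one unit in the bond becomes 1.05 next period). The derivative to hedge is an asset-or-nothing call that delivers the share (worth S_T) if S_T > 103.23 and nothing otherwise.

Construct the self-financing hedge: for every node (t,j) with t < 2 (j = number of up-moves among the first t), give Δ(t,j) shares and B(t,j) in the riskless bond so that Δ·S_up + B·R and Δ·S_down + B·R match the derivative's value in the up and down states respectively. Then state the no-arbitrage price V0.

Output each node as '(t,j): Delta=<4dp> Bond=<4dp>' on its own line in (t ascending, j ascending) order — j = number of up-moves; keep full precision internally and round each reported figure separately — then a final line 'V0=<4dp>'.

(0,0): Delta=1.1353 Bond=-22.1345
(1,0): Delta=3.1765 Bond=-263.4002
(1,1): Delta=1.0000 Bond=0.0000
V0=158.3852

No-arbitrage ⇒ martingale measure with p* = (R−d)/(u−d) = 0.9118.
Terminal payoffs: V(2,0)=0.0000, V(2,1)=127.0728, V(2,2)=185.4576
(1,0): S=117.6600. Δ = (V_up−V_dn)/(S_up−S_dn) = (127.0728−0.0000)/(127.0728−87.0684) = 3.1765. V = [p*·127.0728 + (1−p*)·0.0000]/1.05 = 110.3433. B = V − Δ·S = -263.4002.
(1,1): S=171.7200. Δ = (V_up−V_dn)/(S_up−S_dn) = (185.4576−127.0728)/(185.4576−127.0728) = 1.0000. V = [p*·185.4576 + (1−p*)·127.0728]/1.05 = 171.7200. B = V − Δ·S = 0.0000.
(0,0): S=159.0000. Δ = (V_up−V_dn)/(S_up−S_dn) = (171.7200−110.3433)/(171.7200−117.6600) = 1.1353. V = [p*·171.7200 + (1−p*)·110.3433]/1.05 = 158.3852. B = V − Δ·S = -22.1345.
Each (Δ,B) replicates both successor values, so the strategy is self-financing and V0 is arbitrage-free.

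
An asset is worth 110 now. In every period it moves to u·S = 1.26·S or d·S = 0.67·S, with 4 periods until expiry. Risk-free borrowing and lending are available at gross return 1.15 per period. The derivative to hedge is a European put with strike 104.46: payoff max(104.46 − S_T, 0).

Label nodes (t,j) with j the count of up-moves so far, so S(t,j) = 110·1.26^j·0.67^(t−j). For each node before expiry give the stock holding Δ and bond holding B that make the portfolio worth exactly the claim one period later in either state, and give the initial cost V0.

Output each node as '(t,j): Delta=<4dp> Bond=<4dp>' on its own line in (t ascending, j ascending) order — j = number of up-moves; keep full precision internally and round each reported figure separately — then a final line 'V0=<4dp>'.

Since d<R<u, set p* = (R−d)/(u−d) = 0.8136; price each node as the discounted p*-expectation of its children.
At expiry t=4: V(4,0)=82.2938, V(4,1)=62.7742, V(4,2)=26.0659, V(4,3)=0.0000, V(4,4)=0.0000
Node (3,0) S=33.0839: V=(p*·62.7742+(1−p*)·82.2938)/1.15=57.7509; Δ=(62.7742−82.2938)/(41.6858−22.1662)=-1.0000; B=V−Δ·S=90.8348
Node (3,1) S=62.2175: V=(p*·26.0659+(1−p*)·62.7742)/1.15=28.6172; Δ=(26.0659−62.7742)/(78.3941−41.6858)=-1.0000; B=V−Δ·S=90.8348
Node (3,2) S=117.0061: V=(p*·0.0000+(1−p*)·26.0659)/1.15=4.2259; Δ=(0.0000−26.0659)/(147.4277−78.3941)=-0.3776; B=V−Δ·S=48.4054
Node (3,3) S=220.0414: V=(p*·0.0000+(1−p*)·0.0000)/1.15=0.0000; Δ=(0.0000−0.0000)/(277.2521−147.4277)=0.0000; B=V−Δ·S=0.0000
Node (2,0) S=49.3790: V=(p*·28.6172+(1−p*)·57.7509)/1.15=29.6078; Δ=(28.6172−57.7509)/(62.2175−33.0839)=-1.0000; B=V−Δ·S=78.9868
Node (2,1) S=92.8620: V=(p*·4.2259+(1−p*)·28.6172)/1.15=7.6291; Δ=(4.2259−28.6172)/(117.0061−62.2175)=-0.4452; B=V−Δ·S=48.9704
Node (2,2) S=174.6360: V=(p*·0.0000+(1−p*)·4.2259)/1.15=0.6851; Δ=(0.0000−4.2259)/(220.0414−117.0061)=-0.0410; B=V−Δ·S=7.8476
Node (1,0) S=73.7000: V=(p*·7.6291+(1−p*)·29.6078)/1.15=10.1972; Δ=(7.6291−29.6078)/(92.8620−49.3790)=-0.5055; B=V−Δ·S=47.4493
Node (1,1) S=138.6000: V=(p*·0.6851+(1−p*)·7.6291)/1.15=1.7215; Δ=(0.6851−7.6291)/(174.6360−92.8620)=-0.0849; B=V−Δ·S=13.4909
Node (0,0) S=110.0000: V=(p*·1.7215+(1−p*)·10.1972)/1.15=2.8711; Δ=(1.7215−10.1972)/(138.6000−73.7000)=-0.1306; B=V−Δ·S=17.2366
Root portfolio cost Δ·110+B reproduces V0=2.8711.

(0,0): Delta=-0.1306 Bond=17.2366
(1,0): Delta=-0.5055 Bond=47.4493
(1,1): Delta=-0.0849 Bond=13.4909
(2,0): Delta=-1.0000 Bond=78.9868
(2,1): Delta=-0.4452 Bond=48.9704
(2,2): Delta=-0.0410 Bond=7.8476
(3,0): Delta=-1.0000 Bond=90.8348
(3,1): Delta=-1.0000 Bond=90.8348
(3,2): Delta=-0.3776 Bond=48.4054
(3,3): Delta=0.0000 Bond=0.0000
V0=2.8711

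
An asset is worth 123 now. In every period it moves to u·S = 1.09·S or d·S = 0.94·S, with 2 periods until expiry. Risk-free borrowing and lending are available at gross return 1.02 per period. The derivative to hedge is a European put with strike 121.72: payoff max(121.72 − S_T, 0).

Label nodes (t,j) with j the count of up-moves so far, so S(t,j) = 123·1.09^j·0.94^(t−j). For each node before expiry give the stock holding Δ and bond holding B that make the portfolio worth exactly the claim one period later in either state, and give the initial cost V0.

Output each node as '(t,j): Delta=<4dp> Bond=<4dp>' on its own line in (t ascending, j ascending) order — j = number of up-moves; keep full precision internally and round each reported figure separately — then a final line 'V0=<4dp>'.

Under the risk-neutral measure, an up-move has probability p* = (R−d)/(u−d) = 0.5333 and values discount at R = 1.02.
Payoff layer (t=2): V(2,0)=13.0372, V(2,1)=0.0000, V(2,2)=0.0000
Node (1,0) S=115.6200: V=(p*·0.0000+(1−p*)·13.0372)/1.02=5.9647; Δ=(0.0000−13.0372)/(126.0258−108.6828)=-0.7517; B=V−Δ·S=92.8794
Node (1,1) S=134.0700: V=(p*·0.0000+(1−p*)·0.0000)/1.02=0.0000; Δ=(0.0000−0.0000)/(146.1363−126.0258)=0.0000; B=V−Δ·S=0.0000
Node (0,0) S=123.0000: V=(p*·0.0000+(1−p*)·5.9647)/1.02=2.7290; Δ=(0.0000−5.9647)/(134.0700−115.6200)=-0.3233; B=V−Δ·S=42.4938
Root portfolio cost Δ·123+B reproduces V0=2.7290.

(0,0): Delta=-0.3233 Bond=42.4938
(1,0): Delta=-0.7517 Bond=92.8794
(1,1): Delta=0.0000 Bond=0.0000
V0=2.7290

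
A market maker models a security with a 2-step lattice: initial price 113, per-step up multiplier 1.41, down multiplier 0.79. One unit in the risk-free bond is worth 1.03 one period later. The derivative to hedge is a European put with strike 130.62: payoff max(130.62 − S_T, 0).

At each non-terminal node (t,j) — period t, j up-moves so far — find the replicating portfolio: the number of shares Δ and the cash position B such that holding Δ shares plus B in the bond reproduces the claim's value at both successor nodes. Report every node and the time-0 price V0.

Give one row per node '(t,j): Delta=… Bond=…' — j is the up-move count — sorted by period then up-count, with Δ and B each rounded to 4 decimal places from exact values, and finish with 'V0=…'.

(0,0): Delta=-0.4956 Bond=79.4028
(1,0): Delta=-1.0000 Bond=126.8155
(1,1): Delta=-0.0481 Bond=10.4862
V0=23.4036

No-arbitrage ⇒ martingale measure with p* = (R−d)/(u−d) = 0.3871.
Payoff layer (t=2): V(2,0)=60.0967, V(2,1)=4.7493, V(2,2)=0.0000
  t=1,j=0: stock 89.2700 → up 125.8707 (V=4.7493), down 70.5233 (V=60.0967). Price 37.5455; hedge Δ=-1.0000, bond B=126.8155.
  t=1,j=1: stock 159.3300 → up 224.6553 (V=0.0000), down 125.8707 (V=4.7493). Price 2.8261; hedge Δ=-0.0481, bond B=10.4862.
  t=0,j=0: stock 113.0000 → up 159.3300 (V=2.8261), down 89.2700 (V=37.5455). Price 23.4036; hedge Δ=-0.4956, bond B=79.4028.
Self-financing check: at every node Δ·S+B equals the discounted successor values.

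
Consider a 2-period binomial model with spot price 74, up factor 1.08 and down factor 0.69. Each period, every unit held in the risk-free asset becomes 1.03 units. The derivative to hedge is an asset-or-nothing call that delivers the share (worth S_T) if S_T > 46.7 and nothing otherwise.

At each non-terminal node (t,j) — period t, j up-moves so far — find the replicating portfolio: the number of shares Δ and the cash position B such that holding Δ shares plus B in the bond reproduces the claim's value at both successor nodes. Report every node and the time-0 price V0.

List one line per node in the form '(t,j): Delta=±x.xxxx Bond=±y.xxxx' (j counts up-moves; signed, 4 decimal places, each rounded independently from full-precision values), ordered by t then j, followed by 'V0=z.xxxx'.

(0,0): Delta=1.1520 Bond=-11.7902
(1,0): Delta=2.7692 Bond=-94.7222
(1,1): Delta=1.0000 Bond=0.0000
V0=73.4542

Risk-neutral probability p* = (R−d)/(u−d) = (1.03−0.69)/(1.08−0.69) = 0.8718.
Terminal values V(2,·): V(2,0)=0.0000, V(2,1)=55.1448, V(2,2)=86.3136
(1,0): S=51.0600. Δ = (V_up−V_dn)/(S_up−S_dn) = (55.1448−0.0000)/(55.1448−35.2314) = 2.7692. V = [p*·55.1448 + (1−p*)·0.0000]/1.03 = 46.6747. B = V − Δ·S = -94.7222.
(1,1): S=79.9200. Δ = (V_up−V_dn)/(S_up−S_dn) = (86.3136−55.1448)/(86.3136−55.1448) = 1.0000. V = [p*·86.3136 + (1−p*)·55.1448]/1.03 = 79.9200. B = V − Δ·S = 0.0000.
(0,0): S=74.0000. Δ = (V_up−V_dn)/(S_up−S_dn) = (79.9200−46.6747)/(79.9200−51.0600) = 1.1520. V = [p*·79.9200 + (1−p*)·46.6747]/1.03 = 73.4542. B = V − Δ·S = -11.7902.
Each (Δ,B) replicates both successor values, so the strategy is self-financing and V0 is arbitrage-free.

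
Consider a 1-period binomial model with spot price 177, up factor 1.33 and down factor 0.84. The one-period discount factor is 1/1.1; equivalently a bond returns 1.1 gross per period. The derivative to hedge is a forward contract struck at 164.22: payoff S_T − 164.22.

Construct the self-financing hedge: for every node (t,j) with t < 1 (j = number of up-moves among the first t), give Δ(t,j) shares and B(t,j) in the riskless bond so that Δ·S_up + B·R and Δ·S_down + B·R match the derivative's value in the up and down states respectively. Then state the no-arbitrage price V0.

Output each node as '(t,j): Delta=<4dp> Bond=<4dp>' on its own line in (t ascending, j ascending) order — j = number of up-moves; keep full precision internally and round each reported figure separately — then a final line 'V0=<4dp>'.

(0,0): Delta=1.0000 Bond=-149.2909
V0=27.7091

Risk-neutral probability p* = (R−d)/(u−d) = (1.1−0.84)/(1.33−0.84) = 0.5306.
Terminal payoffs: V(1,0)=-15.5400, V(1,1)=71.1900
  t=0,j=0: stock 177.0000 → up 235.4100 (V=71.1900), down 148.6800 (V=-15.5400). Price 27.7091; hedge Δ=1.0000, bond B=-149.2909.
Self-financing check: at every node Δ·S+B equals the discounted successor values.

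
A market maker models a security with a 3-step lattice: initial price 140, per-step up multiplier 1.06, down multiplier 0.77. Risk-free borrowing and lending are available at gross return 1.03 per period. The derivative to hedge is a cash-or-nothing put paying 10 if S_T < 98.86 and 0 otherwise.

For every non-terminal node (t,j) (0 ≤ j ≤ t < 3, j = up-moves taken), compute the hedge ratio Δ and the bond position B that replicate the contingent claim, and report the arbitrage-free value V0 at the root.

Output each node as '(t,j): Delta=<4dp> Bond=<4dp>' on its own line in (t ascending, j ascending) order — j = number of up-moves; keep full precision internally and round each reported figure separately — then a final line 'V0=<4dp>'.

(0,0): Delta=-0.0431 Bond=6.3027
(1,0): Delta=-0.2784 Bond=31.8644
(1,1): Delta=-0.0233 Bond=3.5642
(2,0): Delta=0.0000 Bond=9.7087
(2,1): Delta=-0.3018 Bond=35.4871
(2,2): Delta=0.0000 Bond=0.0000
V0=0.2735

The replicating-portfolio and risk-neutral prices coincide; use p* = (1.03−0.77)/(1.06−0.77) = 0.8966 for the latter.
Payoff layer (t=3): V(3,0)=10.0000, V(3,1)=10.0000, V(3,2)=0.0000, V(3,3)=0.0000
Node (2,0) S=83.0060: V=(p*·10.0000+(1−p*)·10.0000)/1.03=9.7087; Δ=(10.0000−10.0000)/(87.9864−63.9146)=0.0000; B=V−Δ·S=9.7087
Node (2,1) S=114.2680: V=(p*·0.0000+(1−p*)·10.0000)/1.03=1.0044; Δ=(0.0000−10.0000)/(121.1241−87.9864)=-0.3018; B=V−Δ·S=35.4871
Node (2,2) S=157.3040: V=(p*·0.0000+(1−p*)·0.0000)/1.03=0.0000; Δ=(0.0000−0.0000)/(166.7422−121.1241)=0.0000; B=V−Δ·S=0.0000
Node (1,0) S=107.8000: V=(p*·1.0044+(1−p*)·9.7087)/1.03=1.8493; Δ=(1.0044−9.7087)/(114.2680−83.0060)=-0.2784; B=V−Δ·S=31.8644
Node (1,1) S=148.4000: V=(p*·0.0000+(1−p*)·1.0044)/1.03=0.1009; Δ=(0.0000−1.0044)/(157.3040−114.2680)=-0.0233; B=V−Δ·S=3.5642
Node (0,0) S=140.0000: V=(p*·0.1009+(1−p*)·1.8493)/1.03=0.2735; Δ=(0.1009−1.8493)/(148.4000−107.8000)=-0.0431; B=V−Δ·S=6.3027
Each (Δ,B) replicates both successor values, so the strategy is self-financing and V0 is arbitrage-free.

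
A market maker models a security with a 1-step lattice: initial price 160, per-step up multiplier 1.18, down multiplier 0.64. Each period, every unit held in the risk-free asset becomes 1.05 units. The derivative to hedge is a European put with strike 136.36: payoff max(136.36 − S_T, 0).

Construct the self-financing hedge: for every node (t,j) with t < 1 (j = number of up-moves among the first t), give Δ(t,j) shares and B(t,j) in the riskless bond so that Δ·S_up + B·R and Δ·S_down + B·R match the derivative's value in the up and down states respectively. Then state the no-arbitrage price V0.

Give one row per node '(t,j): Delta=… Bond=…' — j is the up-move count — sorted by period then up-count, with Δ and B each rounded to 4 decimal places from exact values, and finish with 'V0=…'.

(0,0): Delta=-0.3931 Bond=70.6751
V0=7.7862

The replicating-portfolio and risk-neutral prices coincide; use p* = (1.05−0.64)/(1.18−0.64) = 0.7593 for the latter.
Terminal payoffs: V(1,0)=33.9600, V(1,1)=0.0000
Node (0,0) S=160.0000: V=(p*·0.0000+(1−p*)·33.9600)/1.05=7.7862; Δ=(0.0000−33.9600)/(188.8000−102.4000)=-0.3931; B=V−Δ·S=70.6751
Check: Δ(0,0)·S0 + B(0,0) = 7.7862 = V0.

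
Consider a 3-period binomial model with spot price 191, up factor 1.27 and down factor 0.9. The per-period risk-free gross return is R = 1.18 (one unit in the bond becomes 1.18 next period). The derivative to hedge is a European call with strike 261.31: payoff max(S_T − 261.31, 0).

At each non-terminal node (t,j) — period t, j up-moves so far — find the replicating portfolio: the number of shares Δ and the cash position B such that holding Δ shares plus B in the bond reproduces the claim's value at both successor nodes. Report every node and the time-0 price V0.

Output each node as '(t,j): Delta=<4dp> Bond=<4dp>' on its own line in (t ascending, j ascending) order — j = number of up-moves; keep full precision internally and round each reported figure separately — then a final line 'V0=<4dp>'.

Risk-neutral probability p* = (R−d)/(u−d) = (1.18−0.9)/(1.27−0.9) = 0.7568.
Payoff layer (t=3): V(3,0)=0.0000, V(3,1)=0.0000, V(3,2)=15.9475, V(3,3)=129.9312
  t=2,j=0: stock 154.7100 → up 196.4817 (V=0.0000), down 139.2390 (V=0.0000). Price 0.0000; hedge Δ=0.0000, bond B=0.0000.
  t=2,j=1: stock 218.3130 → up 277.2575 (V=15.9475), down 196.4817 (V=0.0000). Price 10.2274; hedge Δ=0.1974, bond B=-32.8739.
  t=2,j=2: stock 308.0639 → up 391.2412 (V=129.9312), down 277.2575 (V=15.9475). Price 86.6147; hedge Δ=1.0000, bond B=-221.4492.
  t=1,j=0: stock 171.9000 → up 218.3130 (V=10.2274), down 154.7100 (V=0.0000). Price 6.5591; hedge Δ=0.1608, bond B=-21.0827.
  t=1,j=1: stock 242.5700 → up 308.0639 (V=86.6147), down 218.3130 (V=10.2274). Price 57.6560; hedge Δ=0.8511, bond B=-148.7962.
  t=0,j=0: stock 191.0000 → up 242.5700 (V=57.6560), down 171.9000 (V=6.5591). Price 38.3280; hedge Δ=0.7230, bond B=-99.7718.
Check: Δ(0,0)·S0 + B(0,0) = 38.3280 = V0.

(0,0): Delta=0.7230 Bond=-99.7718
(1,0): Delta=0.1608 Bond=-21.0827
(1,1): Delta=0.8511 Bond=-148.7962
(2,0): Delta=0.0000 Bond=0.0000
(2,1): Delta=0.1974 Bond=-32.8739
(2,2): Delta=1.0000 Bond=-221.4492
V0=38.3280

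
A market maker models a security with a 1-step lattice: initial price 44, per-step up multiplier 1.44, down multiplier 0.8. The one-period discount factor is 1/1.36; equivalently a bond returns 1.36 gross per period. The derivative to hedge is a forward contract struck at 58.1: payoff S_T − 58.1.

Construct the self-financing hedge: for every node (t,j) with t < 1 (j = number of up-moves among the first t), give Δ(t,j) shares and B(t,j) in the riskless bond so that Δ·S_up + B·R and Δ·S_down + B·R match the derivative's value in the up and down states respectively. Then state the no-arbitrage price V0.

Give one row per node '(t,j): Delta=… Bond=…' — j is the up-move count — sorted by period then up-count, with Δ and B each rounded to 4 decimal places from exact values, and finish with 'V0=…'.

(0,0): Delta=1.0000 Bond=-42.7206
V0=1.2794

The replicating-portfolio and risk-neutral prices coincide; use p* = (1.36−0.8)/(1.44−0.8) = 0.8750 for the latter.
Payoff layer (t=1): V(1,0)=-22.9000, V(1,1)=5.2600
Node (0,0) S=44.0000: V=(p*·5.2600+(1−p*)·-22.9000)/1.36=1.2794; Δ=(5.2600−-22.9000)/(63.3600−35.2000)=1.0000; B=V−Δ·S=-42.7206
Self-financing check: at every node Δ·S+B equals the discounted successor values.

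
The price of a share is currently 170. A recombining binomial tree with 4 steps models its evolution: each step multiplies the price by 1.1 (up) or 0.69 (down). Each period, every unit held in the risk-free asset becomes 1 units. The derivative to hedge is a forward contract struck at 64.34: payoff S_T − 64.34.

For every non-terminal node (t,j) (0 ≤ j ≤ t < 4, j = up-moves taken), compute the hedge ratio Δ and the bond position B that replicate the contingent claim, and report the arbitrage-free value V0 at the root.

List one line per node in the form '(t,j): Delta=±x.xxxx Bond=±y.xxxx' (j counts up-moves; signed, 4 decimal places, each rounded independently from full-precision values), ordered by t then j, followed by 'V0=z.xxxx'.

(0,0): Delta=1.0000 Bond=-64.3400
(1,0): Delta=1.0000 Bond=-64.3400
(1,1): Delta=1.0000 Bond=-64.3400
(2,0): Delta=1.0000 Bond=-64.3400
(2,1): Delta=1.0000 Bond=-64.3400
(2,2): Delta=1.0000 Bond=-64.3400
(3,0): Delta=1.0000 Bond=-64.3400
(3,1): Delta=1.0000 Bond=-64.3400
(3,2): Delta=1.0000 Bond=-64.3400
(3,3): Delta=1.0000 Bond=-64.3400
V0=105.6600

Since d<R<u, set p* = (R−d)/(u−d) = 0.7561; price each node as the discounted p*-expectation of its children.
Payoff layer (t=4): V(4,0)=-25.8059, V(4,1)=-2.9088, V(4,2)=33.5938, V(4,3)=91.7863, V(4,4)=184.5570
Node (3,0) S=55.8465: V=(p*·-2.9088+(1−p*)·-25.8059)/1=-8.4935; Δ=(-2.9088−-25.8059)/(61.4312−38.5341)=1.0000; B=V−Δ·S=-64.3400
Node (3,1) S=89.0307: V=(p*·33.5938+(1−p*)·-2.9088)/1=24.6907; Δ=(33.5938−-2.9088)/(97.9338−61.4312)=1.0000; B=V−Δ·S=-64.3400
Node (3,2) S=141.9330: V=(p*·91.7863+(1−p*)·33.5938)/1=77.5930; Δ=(91.7863−33.5938)/(156.1263−97.9338)=1.0000; B=V−Δ·S=-64.3400
Node (3,3) S=226.2700: V=(p*·184.5570+(1−p*)·91.7863)/1=161.9300; Δ=(184.5570−91.7863)/(248.8970−156.1263)=1.0000; B=V−Δ·S=-64.3400
Node (2,0) S=80.9370: V=(p*·24.6907+(1−p*)·-8.4935)/1=16.5970; Δ=(24.6907−-8.4935)/(89.0307−55.8465)=1.0000; B=V−Δ·S=-64.3400
Node (2,1) S=129.0300: V=(p*·77.5930+(1−p*)·24.6907)/1=64.6900; Δ=(77.5930−24.6907)/(141.9330−89.0307)=1.0000; B=V−Δ·S=-64.3400
Node (2,2) S=205.7000: V=(p*·161.9300+(1−p*)·77.5930)/1=141.3600; Δ=(161.9300−77.5930)/(226.2700−141.9330)=1.0000; B=V−Δ·S=-64.3400
Node (1,0) S=117.3000: V=(p*·64.6900+(1−p*)·16.5970)/1=52.9600; Δ=(64.6900−16.5970)/(129.0300−80.9370)=1.0000; B=V−Δ·S=-64.3400
Node (1,1) S=187.0000: V=(p*·141.3600+(1−p*)·64.6900)/1=122.6600; Δ=(141.3600−64.6900)/(205.7000−129.0300)=1.0000; B=V−Δ·S=-64.3400
Node (0,0) S=170.0000: V=(p*·122.6600+(1−p*)·52.9600)/1=105.6600; Δ=(122.6600−52.9600)/(187.0000−117.3000)=1.0000; B=V−Δ·S=-64.3400
Check: Δ(0,0)·S0 + B(0,0) = 105.6600 = V0.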